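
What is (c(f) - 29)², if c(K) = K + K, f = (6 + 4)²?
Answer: 29241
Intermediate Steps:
f = 100 (f = 10² = 100)
c(K) = 2*K
(c(f) - 29)² = (2*100 - 29)² = (200 - 29)² = 171² = 29241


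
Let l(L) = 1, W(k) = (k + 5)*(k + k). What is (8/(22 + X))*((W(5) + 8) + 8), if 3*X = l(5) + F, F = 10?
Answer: 2784/77 ≈ 36.156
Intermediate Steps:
W(k) = 2*k*(5 + k) (W(k) = (5 + k)*(2*k) = 2*k*(5 + k))
X = 11/3 (X = (1 + 10)/3 = (⅓)*11 = 11/3 ≈ 3.6667)
(8/(22 + X))*((W(5) + 8) + 8) = (8/(22 + 11/3))*((2*5*(5 + 5) + 8) + 8) = (8/(77/3))*((2*5*10 + 8) + 8) = (8*(3/77))*((100 + 8) + 8) = 24*(108 + 8)/77 = (24/77)*116 = 2784/77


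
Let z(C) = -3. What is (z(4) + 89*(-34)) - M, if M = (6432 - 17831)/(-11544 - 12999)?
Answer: -74352146/24543 ≈ -3029.5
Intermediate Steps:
M = 11399/24543 (M = -11399/(-24543) = -11399*(-1/24543) = 11399/24543 ≈ 0.46445)
(z(4) + 89*(-34)) - M = (-3 + 89*(-34)) - 1*11399/24543 = (-3 - 3026) - 11399/24543 = -3029 - 11399/24543 = -74352146/24543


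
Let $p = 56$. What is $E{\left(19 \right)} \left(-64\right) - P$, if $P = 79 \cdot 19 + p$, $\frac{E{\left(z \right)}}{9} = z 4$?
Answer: $-45333$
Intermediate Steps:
$E{\left(z \right)} = 36 z$ ($E{\left(z \right)} = 9 z 4 = 9 \cdot 4 z = 36 z$)
$P = 1557$ ($P = 79 \cdot 19 + 56 = 1501 + 56 = 1557$)
$E{\left(19 \right)} \left(-64\right) - P = 36 \cdot 19 \left(-64\right) - 1557 = 684 \left(-64\right) - 1557 = -43776 - 1557 = -45333$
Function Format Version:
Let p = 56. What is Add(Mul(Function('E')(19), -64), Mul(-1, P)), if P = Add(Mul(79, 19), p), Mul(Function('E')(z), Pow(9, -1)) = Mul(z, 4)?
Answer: -45333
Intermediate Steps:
Function('E')(z) = Mul(36, z) (Function('E')(z) = Mul(9, Mul(z, 4)) = Mul(9, Mul(4, z)) = Mul(36, z))
P = 1557 (P = Add(Mul(79, 19), 56) = Add(1501, 56) = 1557)
Add(Mul(Function('E')(19), -64), Mul(-1, P)) = Add(Mul(Mul(36, 19), -64), Mul(-1, 1557)) = Add(Mul(684, -64), -1557) = Add(-43776, -1557) = -45333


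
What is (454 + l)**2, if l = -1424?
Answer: 940900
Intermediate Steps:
(454 + l)**2 = (454 - 1424)**2 = (-970)**2 = 940900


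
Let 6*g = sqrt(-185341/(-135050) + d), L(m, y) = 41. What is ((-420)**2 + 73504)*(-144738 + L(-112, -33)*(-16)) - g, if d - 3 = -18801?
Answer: -36334542176 - I*sqrt(13712893587718)/162060 ≈ -3.6335e+10 - 22.85*I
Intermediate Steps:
d = -18798 (d = 3 - 18801 = -18798)
g = I*sqrt(13712893587718)/162060 (g = sqrt(-185341/(-135050) - 18798)/6 = sqrt(-185341*(-1/135050) - 18798)/6 = sqrt(185341/135050 - 18798)/6 = sqrt(-2538484559/135050)/6 = (I*sqrt(13712893587718)/27010)/6 = I*sqrt(13712893587718)/162060 ≈ 22.85*I)
((-420)**2 + 73504)*(-144738 + L(-112, -33)*(-16)) - g = ((-420)**2 + 73504)*(-144738 + 41*(-16)) - I*sqrt(13712893587718)/162060 = (176400 + 73504)*(-144738 - 656) - I*sqrt(13712893587718)/162060 = 249904*(-145394) - I*sqrt(13712893587718)/162060 = -36334542176 - I*sqrt(13712893587718)/162060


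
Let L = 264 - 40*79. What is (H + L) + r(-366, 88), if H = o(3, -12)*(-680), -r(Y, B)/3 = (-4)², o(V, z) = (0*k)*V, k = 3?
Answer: -2944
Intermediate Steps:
o(V, z) = 0 (o(V, z) = (0*3)*V = 0*V = 0)
r(Y, B) = -48 (r(Y, B) = -3*(-4)² = -3*16 = -48)
H = 0 (H = 0*(-680) = 0)
L = -2896 (L = 264 - 3160 = -2896)
(H + L) + r(-366, 88) = (0 - 2896) - 48 = -2896 - 48 = -2944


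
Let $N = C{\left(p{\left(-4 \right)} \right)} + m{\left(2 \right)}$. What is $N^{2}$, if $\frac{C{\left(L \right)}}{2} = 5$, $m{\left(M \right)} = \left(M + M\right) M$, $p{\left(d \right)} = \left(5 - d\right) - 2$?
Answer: $324$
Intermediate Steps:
$p{\left(d \right)} = 3 - d$ ($p{\left(d \right)} = \left(5 - d\right) - 2 = 3 - d$)
$m{\left(M \right)} = 2 M^{2}$ ($m{\left(M \right)} = 2 M M = 2 M^{2}$)
$C{\left(L \right)} = 10$ ($C{\left(L \right)} = 2 \cdot 5 = 10$)
$N = 18$ ($N = 10 + 2 \cdot 2^{2} = 10 + 2 \cdot 4 = 10 + 8 = 18$)
$N^{2} = 18^{2} = 324$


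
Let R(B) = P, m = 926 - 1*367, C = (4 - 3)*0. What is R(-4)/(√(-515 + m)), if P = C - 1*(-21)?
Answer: 21*√11/22 ≈ 3.1659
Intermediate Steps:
C = 0 (C = 1*0 = 0)
m = 559 (m = 926 - 367 = 559)
P = 21 (P = 0 - 1*(-21) = 0 + 21 = 21)
R(B) = 21
R(-4)/(√(-515 + m)) = 21/(√(-515 + 559)) = 21/(√44) = 21/((2*√11)) = 21*(√11/22) = 21*√11/22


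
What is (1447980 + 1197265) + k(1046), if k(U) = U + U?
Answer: 2647337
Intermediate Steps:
k(U) = 2*U
(1447980 + 1197265) + k(1046) = (1447980 + 1197265) + 2*1046 = 2645245 + 2092 = 2647337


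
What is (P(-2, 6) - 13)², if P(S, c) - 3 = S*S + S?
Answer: 64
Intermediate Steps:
P(S, c) = 3 + S + S² (P(S, c) = 3 + (S*S + S) = 3 + (S² + S) = 3 + (S + S²) = 3 + S + S²)
(P(-2, 6) - 13)² = ((3 - 2 + (-2)²) - 13)² = ((3 - 2 + 4) - 13)² = (5 - 13)² = (-8)² = 64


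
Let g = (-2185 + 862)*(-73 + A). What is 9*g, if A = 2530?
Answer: -29255499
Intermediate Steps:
g = -3250611 (g = (-2185 + 862)*(-73 + 2530) = -1323*2457 = -3250611)
9*g = 9*(-3250611) = -29255499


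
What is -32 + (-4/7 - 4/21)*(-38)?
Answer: -64/21 ≈ -3.0476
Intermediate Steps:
-32 + (-4/7 - 4/21)*(-38) = -32 - 16/21*(-38) = -32 + 608/21 = -64/21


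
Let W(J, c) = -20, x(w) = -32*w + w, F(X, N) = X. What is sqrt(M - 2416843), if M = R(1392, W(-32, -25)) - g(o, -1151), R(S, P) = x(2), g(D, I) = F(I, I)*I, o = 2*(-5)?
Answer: I*sqrt(3741706) ≈ 1934.3*I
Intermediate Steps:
o = -10
x(w) = -31*w
g(D, I) = I**2 (g(D, I) = I*I = I**2)
R(S, P) = -62 (R(S, P) = -31*2 = -62)
M = -1324863 (M = -62 - 1*(-1151)**2 = -62 - 1*1324801 = -62 - 1324801 = -1324863)
sqrt(M - 2416843) = sqrt(-1324863 - 2416843) = sqrt(-3741706) = I*sqrt(3741706)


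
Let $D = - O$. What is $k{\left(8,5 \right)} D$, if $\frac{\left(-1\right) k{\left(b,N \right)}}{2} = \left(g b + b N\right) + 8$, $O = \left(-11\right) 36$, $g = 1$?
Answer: $-44352$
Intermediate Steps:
$O = -396$
$D = 396$ ($D = \left(-1\right) \left(-396\right) = 396$)
$k{\left(b,N \right)} = -16 - 2 b - 2 N b$ ($k{\left(b,N \right)} = - 2 \left(\left(1 b + b N\right) + 8\right) = - 2 \left(\left(b + N b\right) + 8\right) = - 2 \left(8 + b + N b\right) = -16 - 2 b - 2 N b$)
$k{\left(8,5 \right)} D = \left(-16 - 16 - 10 \cdot 8\right) 396 = \left(-16 - 16 - 80\right) 396 = \left(-112\right) 396 = -44352$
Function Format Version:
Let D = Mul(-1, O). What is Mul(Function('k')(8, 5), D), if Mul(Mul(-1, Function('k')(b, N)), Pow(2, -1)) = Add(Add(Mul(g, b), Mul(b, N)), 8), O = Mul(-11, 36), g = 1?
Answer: -44352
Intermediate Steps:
O = -396
D = 396 (D = Mul(-1, -396) = 396)
Function('k')(b, N) = Add(-16, Mul(-2, b), Mul(-2, N, b)) (Function('k')(b, N) = Mul(-2, Add(Add(Mul(1, b), Mul(b, N)), 8)) = Mul(-2, Add(Add(b, Mul(N, b)), 8)) = Mul(-2, Add(8, b, Mul(N, b))) = Add(-16, Mul(-2, b), Mul(-2, N, b)))
Mul(Function('k')(8, 5), D) = Mul(Add(-16, Mul(-2, 8), Mul(-2, 5, 8)), 396) = Mul(Add(-16, -16, -80), 396) = Mul(-112, 396) = -44352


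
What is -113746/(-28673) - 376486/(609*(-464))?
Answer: 21468436387/4051150824 ≈ 5.2993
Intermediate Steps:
-113746/(-28673) - 376486/(609*(-464)) = -113746*(-1/28673) - 376486/(-282576) = 113746/28673 - 376486*(-1/282576) = 113746/28673 + 188243/141288 = 21468436387/4051150824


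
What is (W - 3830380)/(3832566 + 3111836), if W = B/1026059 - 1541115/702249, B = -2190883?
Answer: -459996540171897372/833963544787132297 ≈ -0.55158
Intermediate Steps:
W = -1039940103884/240182968897 (W = -2190883/1026059 - 1541115/702249 = -2190883*1/1026059 - 1541115*1/702249 = -2190883/1026059 - 513705/234083 = -1039940103884/240182968897 ≈ -4.3298)
(W - 3830380)/(3832566 + 3111836) = (-1039940103884/240182968897 - 3830380)/(3832566 + 3111836) = -919993080343794744/240182968897/6944402 = -919993080343794744/240182968897*1/6944402 = -459996540171897372/833963544787132297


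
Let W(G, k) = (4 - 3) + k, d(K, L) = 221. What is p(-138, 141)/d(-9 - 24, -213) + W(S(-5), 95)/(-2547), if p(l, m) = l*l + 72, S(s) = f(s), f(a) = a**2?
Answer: 16222412/187629 ≈ 86.460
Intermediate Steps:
S(s) = s**2
W(G, k) = 1 + k
p(l, m) = 72 + l**2 (p(l, m) = l**2 + 72 = 72 + l**2)
p(-138, 141)/d(-9 - 24, -213) + W(S(-5), 95)/(-2547) = (72 + (-138)**2)/221 + (1 + 95)/(-2547) = (72 + 19044)*(1/221) + 96*(-1/2547) = 19116*(1/221) - 32/849 = 19116/221 - 32/849 = 16222412/187629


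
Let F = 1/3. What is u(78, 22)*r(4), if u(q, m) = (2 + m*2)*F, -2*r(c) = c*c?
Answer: -368/3 ≈ -122.67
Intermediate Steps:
r(c) = -c**2/2 (r(c) = -c*c/2 = -c**2/2)
F = 1/3 (F = 1*(1/3) = 1/3 ≈ 0.33333)
u(q, m) = 2/3 + 2*m/3 (u(q, m) = (2 + m*2)*(1/3) = (2 + 2*m)*(1/3) = 2/3 + 2*m/3)
u(78, 22)*r(4) = (2/3 + (2/3)*22)*(-1/2*4**2) = (2/3 + 44/3)*(-1/2*16) = (46/3)*(-8) = -368/3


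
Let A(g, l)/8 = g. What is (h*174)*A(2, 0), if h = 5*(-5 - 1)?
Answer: -83520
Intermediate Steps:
A(g, l) = 8*g
h = -30 (h = 5*(-6) = -30)
(h*174)*A(2, 0) = (-30*174)*(8*2) = -5220*16 = -83520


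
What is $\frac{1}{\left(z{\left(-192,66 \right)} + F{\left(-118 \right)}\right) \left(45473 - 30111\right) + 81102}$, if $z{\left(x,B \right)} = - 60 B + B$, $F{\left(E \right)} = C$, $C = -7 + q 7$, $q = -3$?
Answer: $- \frac{1}{60168662} \approx -1.662 \cdot 10^{-8}$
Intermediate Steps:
$C = -28$ ($C = -7 - 21 = -28$)
$F{\left(E \right)} = -28$
$z{\left(x,B \right)} = - 59 B$
$\frac{1}{\left(z{\left(-192,66 \right)} + F{\left(-118 \right)}\right) \left(45473 - 30111\right) + 81102} = \frac{1}{\left(\left(-59\right) 66 - 28\right) \left(45473 - 30111\right) + 81102} = \frac{1}{\left(-3894 - 28\right) 15362 + 81102} = \frac{1}{\left(-3922\right) 15362 + 81102} = \frac{1}{-60249764 + 81102} = \frac{1}{-60168662} = - \frac{1}{60168662}$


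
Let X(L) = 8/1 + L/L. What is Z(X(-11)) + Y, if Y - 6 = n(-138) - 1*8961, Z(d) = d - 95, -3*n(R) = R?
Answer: -8995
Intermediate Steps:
n(R) = -R/3
X(L) = 9 (X(L) = 8*1 + 1 = 8 + 1 = 9)
Z(d) = -95 + d
Y = -8909 (Y = 6 + (-⅓*(-138) - 1*8961) = 6 + (46 - 8961) = 6 - 8915 = -8909)
Z(X(-11)) + Y = (-95 + 9) - 8909 = -86 - 8909 = -8995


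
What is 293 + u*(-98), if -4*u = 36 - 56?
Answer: -197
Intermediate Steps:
u = 5 (u = -(36 - 56)/4 = -¼*(-20) = 5)
293 + u*(-98) = 293 + 5*(-98) = 293 - 490 = -197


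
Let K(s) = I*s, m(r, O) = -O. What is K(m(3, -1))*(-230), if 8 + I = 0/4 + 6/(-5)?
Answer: 2116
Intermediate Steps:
I = -46/5 (I = -8 + (0/4 + 6/(-5)) = -8 + (0*(¼) + 6*(-⅕)) = -8 + (0 - 6/5) = -8 - 6/5 = -46/5 ≈ -9.2000)
K(s) = -46*s/5
K(m(3, -1))*(-230) = -(-46)*(-1)/5*(-230) = -46/5*1*(-230) = -46/5*(-230) = 2116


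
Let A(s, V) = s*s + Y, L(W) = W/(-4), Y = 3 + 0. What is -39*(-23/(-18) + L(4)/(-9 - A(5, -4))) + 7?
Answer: -9743/222 ≈ -43.887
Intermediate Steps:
Y = 3
L(W) = -W/4 (L(W) = W*(-¼) = -W/4)
A(s, V) = 3 + s² (A(s, V) = s*s + 3 = s² + 3 = 3 + s²)
-39*(-23/(-18) + L(4)/(-9 - A(5, -4))) + 7 = -39*(-23/(-18) + (-¼*4)/(-9 - (3 + 5²))) + 7 = -39*(-23*(-1/18) - 1/(-9 - (3 + 25))) + 7 = -39*(23/18 - 1/(-9 - 1*28)) + 7 = -39*(23/18 - 1/(-9 - 28)) + 7 = -39*(23/18 - 1/(-37)) + 7 = -39*(23/18 - 1*(-1/37)) + 7 = -39*(23/18 + 1/37) + 7 = -39*869/666 + 7 = -11297/222 + 7 = -9743/222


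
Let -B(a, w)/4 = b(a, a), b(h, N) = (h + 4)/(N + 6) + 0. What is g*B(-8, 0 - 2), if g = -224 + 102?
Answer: 976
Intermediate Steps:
b(h, N) = (4 + h)/(6 + N) (b(h, N) = (4 + h)/(6 + N) + 0 = (4 + h)/(6 + N))
B(a, w) = -4*(4 + a)/(6 + a)
g = -122
g*B(-8, 0 - 2) = -488*(-4 - 1*(-8))/(6 - 8) = -488*(-4 + 8)/(-2) = -488*(-1)*4/2 = -122*(-8) = 976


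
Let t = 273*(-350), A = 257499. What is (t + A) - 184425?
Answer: -22476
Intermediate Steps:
t = -95550
(t + A) - 184425 = (-95550 + 257499) - 184425 = 161949 - 184425 = -22476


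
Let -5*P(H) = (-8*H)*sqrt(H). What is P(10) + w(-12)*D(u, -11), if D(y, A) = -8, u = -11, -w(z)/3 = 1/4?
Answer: 6 + 16*sqrt(10) ≈ 56.596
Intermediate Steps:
w(z) = -3/4
P(H) = 8*H**(3/2)/5 (P(H) = -(-8*H)*sqrt(H)/5 = -(-8)*H**(3/2)/5 = 8*H**(3/2)/5)
P(10) + w(-12)*D(u, -11) = 8*10**(3/2)/5 - 3/4*(-8) = 8*(10*sqrt(10))/5 + 6 = 16*sqrt(10) + 6 = 6 + 16*sqrt(10)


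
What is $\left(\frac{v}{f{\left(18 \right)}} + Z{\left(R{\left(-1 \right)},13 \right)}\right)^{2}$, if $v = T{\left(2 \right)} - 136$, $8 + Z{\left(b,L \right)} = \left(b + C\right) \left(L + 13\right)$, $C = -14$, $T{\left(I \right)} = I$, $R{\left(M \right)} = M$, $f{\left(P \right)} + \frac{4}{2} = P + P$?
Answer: $\frac{46689889}{289} \approx 1.6156 \cdot 10^{5}$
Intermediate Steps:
$f{\left(P \right)} = -2 + 2 P$ ($f{\left(P \right)} = -2 + \left(P + P\right) = -2 + 2 P$)
$Z{\left(b,L \right)} = -8 + \left(-14 + b\right) \left(13 + L\right)$ ($Z{\left(b,L \right)} = -8 + \left(b - 14\right) \left(L + 13\right) = -8 + \left(-14 + b\right) \left(13 + L\right)$)
$v = -134$ ($v = 2 - 136 = -134$)
$\left(\frac{v}{f{\left(18 \right)}} + Z{\left(R{\left(-1 \right)},13 \right)}\right)^{2} = \left(- \frac{134}{-2 + 2 \cdot 18} + \left(-190 - 182 + 13 \left(-1\right) + 13 \left(-1\right)\right)\right)^{2} = \left(- \frac{134}{-2 + 36} - 398\right)^{2} = \left(- \frac{134}{34} - 398\right)^{2} = \left(\left(-134\right) \frac{1}{34} - 398\right)^{2} = \left(- \frac{67}{17} - 398\right)^{2} = \left(- \frac{6833}{17}\right)^{2} = \frac{46689889}{289}$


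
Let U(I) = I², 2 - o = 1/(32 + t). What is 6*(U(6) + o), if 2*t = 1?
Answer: 14808/65 ≈ 227.82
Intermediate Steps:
t = ½ (t = (½)*1 = ½ ≈ 0.50000)
o = 128/65 (o = 2 - 1/(32 + ½) = 2 - 1/65/2 = 2 - 1*2/65 = 2 - 2/65 = 128/65 ≈ 1.9692)
6*(U(6) + o) = 6*(6² + 128/65) = 6*(36 + 128/65) = 6*(2468/65) = 14808/65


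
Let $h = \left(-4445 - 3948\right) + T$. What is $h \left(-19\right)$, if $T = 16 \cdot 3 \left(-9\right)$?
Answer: $167675$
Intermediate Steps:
$T = -432$ ($T = 48 \left(-9\right) = -432$)
$h = -8825$ ($h = \left(-4445 - 3948\right) - 432 = -8393 - 432 = -8825$)
$h \left(-19\right) = \left(-8825\right) \left(-19\right) = 167675$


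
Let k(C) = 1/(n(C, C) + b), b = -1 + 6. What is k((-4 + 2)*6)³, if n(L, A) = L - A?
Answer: 1/125 ≈ 0.0080000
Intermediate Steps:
b = 5
k(C) = ⅕ (k(C) = 1/((C - C) + 5) = 1/(0 + 5) = 1/5 = ⅕)
k((-4 + 2)*6)³ = (⅕)³ = 1/125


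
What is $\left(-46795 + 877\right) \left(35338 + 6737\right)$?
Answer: $-1931999850$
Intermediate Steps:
$\left(-46795 + 877\right) \left(35338 + 6737\right) = \left(-45918\right) 42075 = -1931999850$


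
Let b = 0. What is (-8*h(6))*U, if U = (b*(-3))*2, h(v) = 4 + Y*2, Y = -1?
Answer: 0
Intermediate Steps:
h(v) = 2 (h(v) = 4 - 1*2 = 4 - 2 = 2)
U = 0 (U = (0*(-3))*2 = 0*2 = 0)
(-8*h(6))*U = -8*2*0 = -16*0 = 0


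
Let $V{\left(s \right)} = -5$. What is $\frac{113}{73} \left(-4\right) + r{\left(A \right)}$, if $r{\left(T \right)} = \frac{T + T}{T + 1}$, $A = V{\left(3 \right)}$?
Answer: $- \frac{539}{146} \approx -3.6918$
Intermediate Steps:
$A = -5$
$r{\left(T \right)} = \frac{2 T}{1 + T}$
$\frac{113}{73} \left(-4\right) + r{\left(A \right)} = \frac{113}{73} \left(-4\right) + 2 \left(-5\right) \frac{1}{1 - 5} = 113 \cdot \frac{1}{73} \left(-4\right) + 2 \left(-5\right) \frac{1}{-4} = \frac{113}{73} \left(-4\right) + 2 \left(-5\right) \left(- \frac{1}{4}\right) = - \frac{452}{73} + \frac{5}{2} = - \frac{539}{146}$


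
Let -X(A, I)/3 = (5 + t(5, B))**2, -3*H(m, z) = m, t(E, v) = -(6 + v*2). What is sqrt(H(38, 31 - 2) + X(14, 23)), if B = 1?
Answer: I*sqrt(357)/3 ≈ 6.2981*I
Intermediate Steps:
t(E, v) = -6 - 2*v (t(E, v) = -(6 + 2*v) = -6 - 2*v)
H(m, z) = -m/3
X(A, I) = -27 (X(A, I) = -3*(5 + (-6 - 2*1))**2 = -3*(5 + (-6 - 2))**2 = -3*(5 - 8)**2 = -3*(-3)**2 = -3*9 = -27)
sqrt(H(38, 31 - 2) + X(14, 23)) = sqrt(-1/3*38 - 27) = sqrt(-38/3 - 27) = sqrt(-119/3) = I*sqrt(357)/3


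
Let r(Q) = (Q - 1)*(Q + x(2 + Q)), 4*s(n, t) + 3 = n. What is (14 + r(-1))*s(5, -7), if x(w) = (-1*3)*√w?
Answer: 11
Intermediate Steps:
x(w) = -3*√w
s(n, t) = -¾ + n/4
r(Q) = (-1 + Q)*(Q - 3*√(2 + Q)) (r(Q) = (Q - 1)*(Q - 3*√(2 + Q)) = (-1 + Q)*(Q - 3*√(2 + Q)))
(14 + r(-1))*s(5, -7) = (14 + ((-1)² - 1*(-1) + 3*√(2 - 1) - 3*(-1)*√(2 - 1)))*(-¾ + (¼)*5) = (14 + (1 + 1 + 3*√1 - 3*(-1)*√1))*(-¾ + 5/4) = (14 + (1 + 1 + 3*1 - 3*(-1)*1))*(½) = (14 + (1 + 1 + 3 + 3))*(½) = (14 + 8)*(½) = 22*(½) = 11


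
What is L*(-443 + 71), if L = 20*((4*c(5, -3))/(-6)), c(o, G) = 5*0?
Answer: 0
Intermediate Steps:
c(o, G) = 0
L = 0 (L = 20*((4*0)/(-6)) = 20*(0*(-⅙)) = 20*0 = 0)
L*(-443 + 71) = 0*(-443 + 71) = 0*(-372) = 0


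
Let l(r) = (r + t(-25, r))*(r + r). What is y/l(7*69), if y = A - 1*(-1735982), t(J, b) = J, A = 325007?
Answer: 294427/63204 ≈ 4.6584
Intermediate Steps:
l(r) = 2*r*(-25 + r) (l(r) = (r - 25)*(r + r) = (-25 + r)*(2*r) = 2*r*(-25 + r))
y = 2060989 (y = 325007 - 1*(-1735982) = 325007 + 1735982 = 2060989)
y/l(7*69) = 2060989/((2*(7*69)*(-25 + 7*69))) = 2060989/((2*483*(-25 + 483))) = 2060989/((2*483*458)) = 2060989/442428 = 2060989*(1/442428) = 294427/63204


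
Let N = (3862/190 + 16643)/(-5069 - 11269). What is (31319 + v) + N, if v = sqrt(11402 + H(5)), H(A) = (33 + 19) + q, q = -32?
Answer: 8101491679/258685 + sqrt(11422) ≈ 31425.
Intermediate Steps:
H(A) = 20 (H(A) = (33 + 19) - 32 = 52 - 32 = 20)
v = sqrt(11422) (v = sqrt(11402 + 20) = sqrt(11422) ≈ 106.87)
N = -263836/258685 (N = (3862*(1/190) + 16643)/(-16338) = (1931/95 + 16643)*(-1/16338) = (1583016/95)*(-1/16338) = -263836/258685 ≈ -1.0199)
(31319 + v) + N = (31319 + sqrt(11422)) - 263836/258685 = 8101491679/258685 + sqrt(11422)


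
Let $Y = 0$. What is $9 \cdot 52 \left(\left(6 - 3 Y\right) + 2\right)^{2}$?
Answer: $29952$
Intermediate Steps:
$9 \cdot 52 \left(\left(6 - 3 Y\right) + 2\right)^{2} = 9 \cdot 52 \left(\left(6 - 0\right) + 2\right)^{2} = 468 \left(\left(6 + 0\right) + 2\right)^{2} = 468 \left(6 + 2\right)^{2} = 468 \cdot 8^{2} = 468 \cdot 64 = 29952$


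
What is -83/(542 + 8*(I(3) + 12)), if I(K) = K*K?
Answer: -83/710 ≈ -0.11690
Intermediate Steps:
I(K) = K**2
-83/(542 + 8*(I(3) + 12)) = -83/(542 + 8*(3**2 + 12)) = -83/(542 + 8*(9 + 12)) = -83/(542 + 8*21) = -83/(542 + 168) = -83/710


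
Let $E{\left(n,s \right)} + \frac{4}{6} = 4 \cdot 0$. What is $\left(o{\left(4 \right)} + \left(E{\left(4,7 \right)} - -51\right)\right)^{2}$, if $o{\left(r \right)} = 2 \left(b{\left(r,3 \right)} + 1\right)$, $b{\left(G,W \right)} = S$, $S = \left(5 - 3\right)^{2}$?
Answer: $\frac{32761}{9} \approx 3640.1$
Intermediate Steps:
$S = 4$ ($S = 2^{2} = 4$)
$b{\left(G,W \right)} = 4$
$E{\left(n,s \right)} = - \frac{2}{3}$ ($E{\left(n,s \right)} = - \frac{2}{3} + 4 \cdot 0 = - \frac{2}{3} + 0 = - \frac{2}{3}$)
$o{\left(r \right)} = 10$ ($o{\left(r \right)} = 2 \left(4 + 1\right) = 2 \cdot 5 = 10$)
$\left(o{\left(4 \right)} + \left(E{\left(4,7 \right)} - -51\right)\right)^{2} = \left(10 - - \frac{151}{3}\right)^{2} = \left(10 + \left(- \frac{2}{3} + 51\right)\right)^{2} = \left(10 + \frac{151}{3}\right)^{2} = \left(\frac{181}{3}\right)^{2} = \frac{32761}{9}$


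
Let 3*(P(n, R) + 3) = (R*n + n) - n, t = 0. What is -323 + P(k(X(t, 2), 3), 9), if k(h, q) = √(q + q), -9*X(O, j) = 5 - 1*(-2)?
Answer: -326 + 3*√6 ≈ -318.65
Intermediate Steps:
X(O, j) = -7/9 (X(O, j) = -(5 - 1*(-2))/9 = -(5 + 2)/9 = -⅑*7 = -7/9)
k(h, q) = √2*√q (k(h, q) = √(2*q) = √2*√q)
P(n, R) = -3 + R*n/3 (P(n, R) = -3 + ((R*n + n) - n)/3 = -3 + ((n + R*n) - n)/3 = -3 + (R*n)/3 = -3 + R*n/3)
-323 + P(k(X(t, 2), 3), 9) = -323 + (-3 + (⅓)*9*(√2*√3)) = -323 + (-3 + (⅓)*9*√6) = -323 + (-3 + 3*√6) = -326 + 3*√6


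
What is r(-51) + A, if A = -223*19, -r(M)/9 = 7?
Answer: -4300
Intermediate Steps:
r(M) = -63 (r(M) = -9*7 = -63)
A = -4237
r(-51) + A = -63 - 4237 = -4300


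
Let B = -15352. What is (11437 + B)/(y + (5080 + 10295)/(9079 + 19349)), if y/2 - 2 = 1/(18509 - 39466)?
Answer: -777474102780/901739801 ≈ -862.19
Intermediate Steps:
y = 83826/20957 (y = 4 + 2/(18509 - 39466) = 4 + 2/(-20957) = 4 + 2*(-1/20957) = 4 - 2/20957 = 83826/20957 ≈ 3.9999)
(11437 + B)/(y + (5080 + 10295)/(9079 + 19349)) = (11437 - 15352)/(83826/20957 + (5080 + 10295)/(9079 + 19349)) = -3915/(83826/20957 + 15375/28428) = -3915/(83826/20957 + 15375*(1/28428)) = -3915/(83826/20957 + 5125/9476) = -3915/901739801/198588532 = -3915*198588532/901739801 = -777474102780/901739801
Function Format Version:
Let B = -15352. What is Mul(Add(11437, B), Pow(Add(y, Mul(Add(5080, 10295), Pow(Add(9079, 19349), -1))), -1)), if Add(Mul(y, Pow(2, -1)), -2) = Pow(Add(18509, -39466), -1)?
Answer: Rational(-777474102780, 901739801) ≈ -862.19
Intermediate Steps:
y = Rational(83826, 20957) (y = Add(4, Mul(2, Pow(Add(18509, -39466), -1))) = Add(4, Mul(2, Pow(-20957, -1))) = Add(4, Mul(2, Rational(-1, 20957))) = Add(4, Rational(-2, 20957)) = Rational(83826, 20957) ≈ 3.9999)
Mul(Add(11437, B), Pow(Add(y, Mul(Add(5080, 10295), Pow(Add(9079, 19349), -1))), -1)) = Mul(Add(11437, -15352), Pow(Add(Rational(83826, 20957), Mul(Add(5080, 10295), Pow(Add(9079, 19349), -1))), -1)) = Mul(-3915, Pow(Add(Rational(83826, 20957), Mul(15375, Pow(28428, -1))), -1)) = Mul(-3915, Pow(Add(Rational(83826, 20957), Mul(15375, Rational(1, 28428))), -1)) = Mul(-3915, Pow(Add(Rational(83826, 20957), Rational(5125, 9476)), -1)) = Mul(-3915, Pow(Rational(901739801, 198588532), -1)) = Mul(-3915, Rational(198588532, 901739801)) = Rational(-777474102780, 901739801)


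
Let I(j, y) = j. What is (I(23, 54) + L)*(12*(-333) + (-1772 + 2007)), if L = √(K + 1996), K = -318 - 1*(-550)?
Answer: -86503 - 7522*√557 ≈ -2.6403e+5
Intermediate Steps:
K = 232 (K = -318 + 550 = 232)
L = 2*√557 (L = √(232 + 1996) = √2228 = 2*√557 ≈ 47.202)
(I(23, 54) + L)*(12*(-333) + (-1772 + 2007)) = (23 + 2*√557)*(12*(-333) + (-1772 + 2007)) = (23 + 2*√557)*(-3996 + 235) = (23 + 2*√557)*(-3761) = -86503 - 7522*√557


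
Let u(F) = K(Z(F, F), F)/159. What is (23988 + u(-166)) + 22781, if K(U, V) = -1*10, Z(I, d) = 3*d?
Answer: 7436261/159 ≈ 46769.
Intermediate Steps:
K(U, V) = -10
u(F) = -10/159
(23988 + u(-166)) + 22781 = (23988 - 10/159) + 22781 = 3814082/159 + 22781 = 7436261/159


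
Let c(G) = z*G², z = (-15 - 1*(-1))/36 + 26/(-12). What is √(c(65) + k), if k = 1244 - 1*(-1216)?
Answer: I*√75035/3 ≈ 91.308*I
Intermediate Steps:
k = 2460 (k = 1244 + 1216 = 2460)
z = -23/9 (z = (-15 + 1)*(1/36) + 26*(-1/12) = -14*1/36 - 13/6 = -7/18 - 13/6 = -23/9 ≈ -2.5556)
c(G) = -23*G²/9
√(c(65) + k) = √(-23/9*65² + 2460) = √(-23/9*4225 + 2460) = √(-97175/9 + 2460) = √(-75035/9) = I*√75035/3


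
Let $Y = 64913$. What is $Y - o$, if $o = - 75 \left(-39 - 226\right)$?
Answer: $45038$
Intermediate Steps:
$o = 19875$ ($o = \left(-75\right) \left(-265\right) = 19875$)
$Y - o = 64913 - 19875 = 45038$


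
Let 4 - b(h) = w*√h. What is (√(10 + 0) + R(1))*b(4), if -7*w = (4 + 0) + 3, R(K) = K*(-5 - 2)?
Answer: -42 + 6*√10 ≈ -23.026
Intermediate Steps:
R(K) = -7*K (R(K) = K*(-7) = -7*K)
w = -1 (w = -((4 + 0) + 3)/7 = -(4 + 3)/7 = -⅐*7 = -1)
b(h) = 4 + √h (b(h) = 4 - (-1)*√h = 4 + √h)
(√(10 + 0) + R(1))*b(4) = (√(10 + 0) - 7*1)*(4 + √4) = (√10 - 7)*(4 + 2) = (-7 + √10)*6 = -42 + 6*√10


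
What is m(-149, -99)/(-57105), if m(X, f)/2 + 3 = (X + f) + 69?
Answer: 364/57105 ≈ 0.0063742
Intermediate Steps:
m(X, f) = 132 + 2*X + 2*f (m(X, f) = -6 + 2*((X + f) + 69) = -6 + 2*(69 + X + f) = -6 + (138 + 2*X + 2*f) = 132 + 2*X + 2*f)
m(-149, -99)/(-57105) = (132 + 2*(-149) + 2*(-99))/(-57105) = (132 - 298 - 198)*(-1/57105) = -364*(-1/57105) = 364/57105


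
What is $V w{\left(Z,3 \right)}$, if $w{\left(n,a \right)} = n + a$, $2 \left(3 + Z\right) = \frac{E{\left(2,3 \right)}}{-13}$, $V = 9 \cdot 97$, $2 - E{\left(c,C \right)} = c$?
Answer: $0$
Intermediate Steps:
$E{\left(c,C \right)} = 2 - c$
$V = 873$
$Z = -3$ ($Z = -3 + \frac{\left(2 - 2\right) \frac{1}{-13}}{2} = -3 + \frac{\left(2 - 2\right) \left(- \frac{1}{13}\right)}{2} = -3 + \frac{0 \left(- \frac{1}{13}\right)}{2} = -3 + \frac{1}{2} \cdot 0 = -3 + 0 = -3$)
$w{\left(n,a \right)} = a + n$
$V w{\left(Z,3 \right)} = 873 \left(3 - 3\right) = 873 \cdot 0 = 0$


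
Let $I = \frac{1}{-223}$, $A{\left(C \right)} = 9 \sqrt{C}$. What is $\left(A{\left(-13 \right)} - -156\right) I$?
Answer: $- \frac{156}{223} - \frac{9 i \sqrt{13}}{223} \approx -0.69955 - 0.14552 i$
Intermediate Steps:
$I = - \frac{1}{223} \approx -0.0044843$
$\left(A{\left(-13 \right)} - -156\right) I = \left(9 \sqrt{-13} - -156\right) \left(- \frac{1}{223}\right) = \left(9 i \sqrt{13} + 156\right) \left(- \frac{1}{223}\right) = \left(156 + 9 i \sqrt{13}\right) \left(- \frac{1}{223}\right) = - \frac{156}{223} - \frac{9 i \sqrt{13}}{223}$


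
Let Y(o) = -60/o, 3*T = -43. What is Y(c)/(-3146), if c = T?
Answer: -90/67639 ≈ -0.0013306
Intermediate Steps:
T = -43/3 (T = (1/3)*(-43) = -43/3 ≈ -14.333)
c = -43/3 ≈ -14.333
Y(c)/(-3146) = -60/(-43/3)/(-3146) = -60*(-3/43)*(-1/3146) = (180/43)*(-1/3146) = -90/67639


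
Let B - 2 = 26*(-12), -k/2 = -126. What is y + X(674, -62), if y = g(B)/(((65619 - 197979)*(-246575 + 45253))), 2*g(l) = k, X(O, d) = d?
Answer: -275352125819/4441163320 ≈ -62.000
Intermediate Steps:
k = 252 (k = -2*(-126) = 252)
B = -310 (B = 2 + 26*(-12) = 2 - 312 = -310)
g(l) = 126 (g(l) = (½)*252 = 126)
y = 21/4441163320 (y = 126/(((65619 - 197979)*(-246575 + 45253))) = 126/((-132360*(-201322))) = 126/26646979920 = 126*(1/26646979920) = 21/4441163320 ≈ 4.7285e-9)
y + X(674, -62) = 21/4441163320 - 62 = -275352125819/4441163320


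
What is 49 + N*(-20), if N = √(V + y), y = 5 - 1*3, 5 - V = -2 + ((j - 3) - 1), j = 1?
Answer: 49 - 40*√3 ≈ -20.282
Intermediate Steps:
V = 10 (V = 5 - (-2 + ((1 - 3) - 1)) = 5 - (-2 + (-2 - 1)) = 5 - (-2 - 3) = 5 - 1*(-5) = 5 + 5 = 10)
y = 2 (y = 5 - 3 = 2)
N = 2*√3 (N = √(10 + 2) = √12 = 2*√3 ≈ 3.4641)
49 + N*(-20) = 49 + (2*√3)*(-20) = 49 - 40*√3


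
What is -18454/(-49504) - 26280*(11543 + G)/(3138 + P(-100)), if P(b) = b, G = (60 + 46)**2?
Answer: -1058379585901/5371184 ≈ -1.9705e+5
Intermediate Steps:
G = 11236 (G = 106**2 = 11236)
-18454/(-49504) - 26280*(11543 + G)/(3138 + P(-100)) = -18454/(-49504) - 26280*(11543 + 11236)/(3138 - 100) = -18454*(-1/49504) - 26280/(3038/22779) = 9227/24752 - 26280/(3038*(1/22779)) = 9227/24752 - 26280/3038/22779 = 9227/24752 - 26280*22779/3038 = 9227/24752 - 299316060/1519 = -1058379585901/5371184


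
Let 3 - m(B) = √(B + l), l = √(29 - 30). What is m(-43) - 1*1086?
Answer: -1083 - √(-43 + I) ≈ -1083.1 - 6.5579*I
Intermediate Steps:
l = I (l = √(-1) = I ≈ 1.0*I)
m(B) = 3 - √(I + B) (m(B) = 3 - √(B + I) = 3 - √(I + B))
m(-43) - 1*1086 = (3 - √(I - 43)) - 1*1086 = (3 - √(-43 + I)) - 1086 = -1083 - √(-43 + I)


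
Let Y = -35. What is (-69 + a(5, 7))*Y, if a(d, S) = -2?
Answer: 2485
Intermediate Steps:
(-69 + a(5, 7))*Y = (-69 - 2)*(-35) = -71*(-35) = 2485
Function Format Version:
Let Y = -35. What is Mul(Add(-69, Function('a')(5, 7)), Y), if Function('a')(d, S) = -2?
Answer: 2485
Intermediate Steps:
Mul(Add(-69, Function('a')(5, 7)), Y) = Mul(Add(-69, -2), -35) = Mul(-71, -35) = 2485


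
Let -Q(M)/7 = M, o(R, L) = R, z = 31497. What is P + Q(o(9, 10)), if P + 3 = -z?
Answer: -31563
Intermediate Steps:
Q(M) = -7*M
P = -31500 (P = -3 - 1*31497 = -3 - 31497 = -31500)
P + Q(o(9, 10)) = -31500 - 7*9 = -31500 - 63 = -31563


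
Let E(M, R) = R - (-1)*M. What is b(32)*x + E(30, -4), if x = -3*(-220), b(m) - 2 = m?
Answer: 22466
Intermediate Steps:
E(M, R) = M + R (E(M, R) = R + M = M + R)
b(m) = 2 + m
x = 660
b(32)*x + E(30, -4) = (2 + 32)*660 + (30 - 4) = 34*660 + 26 = 22440 + 26 = 22466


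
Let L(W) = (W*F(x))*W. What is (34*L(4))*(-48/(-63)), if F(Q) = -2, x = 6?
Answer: -17408/21 ≈ -828.95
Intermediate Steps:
L(W) = -2*W² (L(W) = (W*(-2))*W = (-2*W)*W = -2*W²)
(34*L(4))*(-48/(-63)) = (34*(-2*4²))*(-48/(-63)) = (34*(-2*16))*(-48*(-1/63)) = (34*(-32))*(16/21) = -1088*16/21 = -17408/21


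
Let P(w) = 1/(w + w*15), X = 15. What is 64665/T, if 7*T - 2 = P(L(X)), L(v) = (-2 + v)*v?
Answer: 1412283600/6241 ≈ 2.2629e+5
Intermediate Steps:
L(v) = v*(-2 + v)
P(w) = 1/(16*w) (P(w) = 1/(w + 15*w) = 1/(16*w))
T = 6241/21840 (T = 2/7 + (1/(16*((15*(-2 + 15)))))/7 = 2/7 + (1/(16*((15*13))))/7 = 2/7 + ((1/16)/195)/7 = 2/7 + ((1/16)*(1/195))/7 = 2/7 + (⅐)*(1/3120) = 2/7 + 1/21840 = 6241/21840 ≈ 0.28576)
64665/T = 64665/(6241/21840) = 64665*(21840/6241) = 1412283600/6241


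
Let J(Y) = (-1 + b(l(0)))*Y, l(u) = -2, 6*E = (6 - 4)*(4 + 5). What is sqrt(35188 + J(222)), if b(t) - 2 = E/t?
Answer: sqrt(35077) ≈ 187.29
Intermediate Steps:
E = 3 (E = ((6 - 4)*(4 + 5))/6 = (2*9)/6 = (1/6)*18 = 3)
b(t) = 2 + 3/t
J(Y) = -Y/2 (J(Y) = (-1 + (2 + 3/(-2)))*Y = (-1 + (2 + 3*(-1/2)))*Y = (-1 + (2 - 3/2))*Y = (-1 + 1/2)*Y = -Y/2)
sqrt(35188 + J(222)) = sqrt(35188 - 1/2*222) = sqrt(35188 - 111) = sqrt(35077)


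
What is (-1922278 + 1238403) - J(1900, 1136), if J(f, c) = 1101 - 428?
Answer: -684548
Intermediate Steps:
J(f, c) = 673
(-1922278 + 1238403) - J(1900, 1136) = (-1922278 + 1238403) - 1*673 = -683875 - 673 = -684548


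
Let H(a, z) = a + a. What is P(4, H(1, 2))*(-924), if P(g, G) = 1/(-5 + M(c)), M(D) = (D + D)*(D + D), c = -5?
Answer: -924/95 ≈ -9.7263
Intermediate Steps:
M(D) = 4*D² (M(D) = (2*D)*(2*D) = 4*D²)
H(a, z) = 2*a
P(g, G) = 1/95 (P(g, G) = 1/(-5 + 4*(-5)²) = 1/(-5 + 4*25) = 1/(-5 + 100) = 1/95)
P(4, H(1, 2))*(-924) = (1/95)*(-924) = -924/95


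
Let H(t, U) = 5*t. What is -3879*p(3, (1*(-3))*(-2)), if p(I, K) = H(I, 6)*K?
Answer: -349110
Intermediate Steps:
p(I, K) = 5*I*K (p(I, K) = (5*I)*K = 5*I*K)
-3879*p(3, (1*(-3))*(-2)) = -19395*3*(1*(-3))*(-2) = -19395*3*(-3*(-2)) = -19395*3*6 = -3879*90 = -349110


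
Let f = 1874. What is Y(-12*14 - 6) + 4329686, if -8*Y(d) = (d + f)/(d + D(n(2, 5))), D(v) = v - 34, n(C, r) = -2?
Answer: 363693709/84 ≈ 4.3297e+6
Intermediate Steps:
D(v) = -34 + v
Y(d) = -(1874 + d)/(8*(-36 + d)) (Y(d) = -(d + 1874)/(8*(d + (-34 - 2))) = -(1874 + d)/(8*(d - 36)) = -(1874 + d)/(8*(-36 + d)))
Y(-12*14 - 6) + 4329686 = (-1874 - (-12*14 - 6))/(8*(-36 + (-12*14 - 6))) + 4329686 = (-1874 - (-168 - 6))/(8*(-36 + (-168 - 6))) + 4329686 = (-1874 - 1*(-174))/(8*(-36 - 174)) + 4329686 = (⅛)*(-1874 + 174)/(-210) + 4329686 = (⅛)*(-1/210)*(-1700) + 4329686 = 85/84 + 4329686 = 363693709/84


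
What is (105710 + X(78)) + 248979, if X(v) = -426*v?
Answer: 321461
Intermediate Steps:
(105710 + X(78)) + 248979 = (105710 - 426*78) + 248979 = (105710 - 33228) + 248979 = 72482 + 248979 = 321461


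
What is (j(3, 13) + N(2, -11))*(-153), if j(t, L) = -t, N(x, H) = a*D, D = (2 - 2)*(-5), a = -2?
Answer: 459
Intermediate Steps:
D = 0 (D = 0*(-5) = 0)
N(x, H) = 0 (N(x, H) = -2*0 = 0)
(j(3, 13) + N(2, -11))*(-153) = (-1*3 + 0)*(-153) = (-3 + 0)*(-153) = -3*(-153) = 459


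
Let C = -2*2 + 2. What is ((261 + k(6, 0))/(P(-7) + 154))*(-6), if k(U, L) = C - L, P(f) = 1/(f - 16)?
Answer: -35742/3541 ≈ -10.094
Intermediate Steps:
P(f) = 1/(-16 + f)
C = -2 (C = -4 + 2 = -2)
k(U, L) = -2 - L
((261 + k(6, 0))/(P(-7) + 154))*(-6) = ((261 + (-2 - 1*0))/(1/(-16 - 7) + 154))*(-6) = ((261 + (-2 + 0))/(1/(-23) + 154))*(-6) = ((261 - 2)/(-1/23 + 154))*(-6) = (259/(3541/23))*(-6) = (259*(23/3541))*(-6) = (5957/3541)*(-6) = -35742/3541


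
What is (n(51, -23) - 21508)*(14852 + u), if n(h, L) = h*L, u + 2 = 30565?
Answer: -1030057615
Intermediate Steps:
u = 30563 (u = -2 + 30565 = 30563)
n(h, L) = L*h
(n(51, -23) - 21508)*(14852 + u) = (-23*51 - 21508)*(14852 + 30563) = (-1173 - 21508)*45415 = -22681*45415 = -1030057615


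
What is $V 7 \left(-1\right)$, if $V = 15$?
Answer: $-105$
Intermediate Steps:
$V 7 \left(-1\right) = 15 \cdot 7 \left(-1\right) = 105 \left(-1\right) = -105$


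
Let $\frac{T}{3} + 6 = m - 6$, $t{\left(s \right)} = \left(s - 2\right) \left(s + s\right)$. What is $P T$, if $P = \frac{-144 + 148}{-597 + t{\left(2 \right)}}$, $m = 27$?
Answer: $- \frac{60}{199} \approx -0.30151$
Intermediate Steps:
$t{\left(s \right)} = 2 s \left(-2 + s\right)$ ($t{\left(s \right)} = \left(-2 + s\right) 2 s = 2 s \left(-2 + s\right)$)
$T = 45$ ($T = -18 + 3 \left(27 - 6\right) = -18 + 3 \cdot 21 = -18 + 63 = 45$)
$P = - \frac{4}{597}$ ($P = \frac{-144 + 148}{-597 + 2 \cdot 2 \left(-2 + 2\right)} = \frac{4}{-597 + 2 \cdot 2 \cdot 0} = \frac{4}{-597 + 0} = \frac{4}{-597} = 4 \left(- \frac{1}{597}\right) = - \frac{4}{597} \approx -0.0067002$)
$P T = \left(- \frac{4}{597}\right) 45 = - \frac{60}{199}$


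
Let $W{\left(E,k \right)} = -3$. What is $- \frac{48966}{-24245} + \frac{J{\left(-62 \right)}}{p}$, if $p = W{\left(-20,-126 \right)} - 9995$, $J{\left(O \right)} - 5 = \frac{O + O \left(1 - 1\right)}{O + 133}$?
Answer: $\frac{34751803043}{17210507210} \approx 2.0192$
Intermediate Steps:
$J{\left(O \right)} = 5 + \frac{O}{133 + O}$ ($J{\left(O \right)} = 5 + \frac{O + O \left(1 - 1\right)}{O + 133} = 5 + \frac{O + O 0}{133 + O} = 5 + \frac{O + 0}{133 + O} = 5 + \frac{O}{133 + O}$)
$p = -9998$ ($p = -3 - 9995 = -9998$)
$- \frac{48966}{-24245} + \frac{J{\left(-62 \right)}}{p} = - \frac{48966}{-24245} + \frac{\frac{1}{133 - 62} \left(665 + 6 \left(-62\right)\right)}{-9998} = \left(-48966\right) \left(- \frac{1}{24245}\right) + \frac{665 - 372}{71} \left(- \frac{1}{9998}\right) = \frac{48966}{24245} + \frac{1}{71} \cdot 293 \left(- \frac{1}{9998}\right) = \frac{48966}{24245} + \frac{293}{71} \left(- \frac{1}{9998}\right) = \frac{48966}{24245} - \frac{293}{709858} = \frac{34751803043}{17210507210}$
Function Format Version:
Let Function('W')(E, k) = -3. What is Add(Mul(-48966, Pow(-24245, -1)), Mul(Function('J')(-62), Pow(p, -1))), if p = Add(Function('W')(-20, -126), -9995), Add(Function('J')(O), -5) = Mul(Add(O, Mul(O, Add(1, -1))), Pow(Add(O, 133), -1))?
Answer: Rational(34751803043, 17210507210) ≈ 2.0192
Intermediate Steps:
Function('J')(O) = Add(5, Mul(O, Pow(Add(133, O), -1))) (Function('J')(O) = Add(5, Mul(Add(O, Mul(O, Add(1, -1))), Pow(Add(O, 133), -1))) = Add(5, Mul(Add(O, Mul(O, 0)), Pow(Add(133, O), -1))) = Add(5, Mul(Add(O, 0), Pow(Add(133, O), -1))) = Add(5, Mul(O, Pow(Add(133, O), -1))))
p = -9998 (p = Add(-3, -9995) = -9998)
Add(Mul(-48966, Pow(-24245, -1)), Mul(Function('J')(-62), Pow(p, -1))) = Add(Mul(-48966, Pow(-24245, -1)), Mul(Mul(Pow(Add(133, -62), -1), Add(665, Mul(6, -62))), Pow(-9998, -1))) = Add(Mul(-48966, Rational(-1, 24245)), Mul(Mul(Pow(71, -1), Add(665, -372)), Rational(-1, 9998))) = Add(Rational(48966, 24245), Mul(Mul(Rational(1, 71), 293), Rational(-1, 9998))) = Add(Rational(48966, 24245), Mul(Rational(293, 71), Rational(-1, 9998))) = Add(Rational(48966, 24245), Rational(-293, 709858)) = Rational(34751803043, 17210507210)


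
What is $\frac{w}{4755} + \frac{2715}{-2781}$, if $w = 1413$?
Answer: $- \frac{997808}{1469295} \approx -0.67911$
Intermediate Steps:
$\frac{w}{4755} + \frac{2715}{-2781} = \frac{1413}{4755} + \frac{2715}{-2781} = 1413 \cdot \frac{1}{4755} + 2715 \left(- \frac{1}{2781}\right) = \frac{471}{1585} - \frac{905}{927} = - \frac{997808}{1469295}$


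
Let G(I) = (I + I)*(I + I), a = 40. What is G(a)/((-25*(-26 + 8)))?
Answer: 128/9 ≈ 14.222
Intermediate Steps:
G(I) = 4*I**2 (G(I) = (2*I)*(2*I) = 4*I**2)
G(a)/((-25*(-26 + 8))) = (4*40**2)/((-25*(-26 + 8))) = (4*1600)/((-25*(-18))) = 6400/450 = 6400*(1/450) = 128/9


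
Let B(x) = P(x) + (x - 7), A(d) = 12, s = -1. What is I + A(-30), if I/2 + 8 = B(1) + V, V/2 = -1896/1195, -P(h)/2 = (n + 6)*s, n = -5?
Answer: -21924/1195 ≈ -18.346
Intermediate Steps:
P(h) = 2 (P(h) = -2*(-5 + 6)*(-1) = -2*(-1) = 2)
V = -3792/1195 (V = 2*(-1896/1195) = -3792/1195 ≈ -3.1732)
B(x) = -5 + x (B(x) = 2 + (x - 7) = 2 + (-7 + x) = -5 + x)
I = -36264/1195 (I = -16 + 2*((-5 + 1) - 3792/1195) = -16 + 2*(-4 - 3792/1195) = -16 + 2*(-8572/1195) = -16 - 17144/1195 = -36264/1195 ≈ -30.346)
I + A(-30) = -36264/1195 + 12 = -21924/1195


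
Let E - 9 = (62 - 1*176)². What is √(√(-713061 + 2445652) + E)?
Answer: √(13005 + 7*√35359) ≈ 119.67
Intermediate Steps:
E = 13005 (E = 9 + (62 - 1*176)² = 9 + (62 - 176)² = 9 + (-114)² = 9 + 12996 = 13005)
√(√(-713061 + 2445652) + E) = √(√(-713061 + 2445652) + 13005) = √(√1732591 + 13005) = √(7*√35359 + 13005) = √(13005 + 7*√35359)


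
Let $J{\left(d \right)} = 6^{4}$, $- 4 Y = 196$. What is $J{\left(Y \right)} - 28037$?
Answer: $-26741$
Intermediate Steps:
$Y = -49$ ($Y = \left(- \frac{1}{4}\right) 196 = -49$)
$J{\left(d \right)} = 1296$
$J{\left(Y \right)} - 28037 = 1296 - 28037 = -26741$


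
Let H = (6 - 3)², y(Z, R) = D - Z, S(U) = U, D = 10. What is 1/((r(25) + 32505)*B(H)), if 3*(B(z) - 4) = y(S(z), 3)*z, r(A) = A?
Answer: 1/227710 ≈ 4.3915e-6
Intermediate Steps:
y(Z, R) = 10 - Z
H = 9 (H = 3² = 9)
B(z) = 4 + z*(10 - z)/3 (B(z) = 4 + ((10 - z)*z)/3 = 4 + (z*(10 - z))/3 = 4 + z*(10 - z)/3)
1/((r(25) + 32505)*B(H)) = 1/((25 + 32505)*(4 - ⅓*9*(-10 + 9))) = 1/(32530*(4 - ⅓*9*(-1))) = 1/(32530*(4 + 3)) = (1/32530)/7 = (1/32530)*(⅐) = 1/227710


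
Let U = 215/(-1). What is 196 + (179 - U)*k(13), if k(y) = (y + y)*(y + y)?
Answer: 266540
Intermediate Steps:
k(y) = 4*y**2 (k(y) = (2*y)*(2*y) = 4*y**2)
U = -215 (U = 215*(-1) = -215)
196 + (179 - U)*k(13) = 196 + (179 - 1*(-215))*(4*13**2) = 196 + (179 + 215)*(4*169) = 196 + 394*676 = 196 + 266344 = 266540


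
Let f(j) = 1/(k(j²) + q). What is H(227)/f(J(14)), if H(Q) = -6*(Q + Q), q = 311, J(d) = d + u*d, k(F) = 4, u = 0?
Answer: -858060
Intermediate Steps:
J(d) = d (J(d) = d + 0*d = d + 0 = d)
H(Q) = -12*Q
f(j) = 1/315 (f(j) = 1/(4 + 311) = 1/315)
H(227)/f(J(14)) = (-12*227)/(1/315) = -2724*315 = -858060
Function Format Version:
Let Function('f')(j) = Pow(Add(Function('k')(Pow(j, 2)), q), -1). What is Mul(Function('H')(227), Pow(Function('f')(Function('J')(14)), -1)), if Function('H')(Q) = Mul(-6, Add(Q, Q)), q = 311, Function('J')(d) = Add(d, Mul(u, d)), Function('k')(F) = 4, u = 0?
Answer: -858060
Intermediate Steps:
Function('J')(d) = d (Function('J')(d) = Add(d, Mul(0, d)) = Add(d, 0) = d)
Function('H')(Q) = Mul(-12, Q) (Function('H')(Q) = Mul(-6, Mul(2, Q)) = Mul(-12, Q))
Function('f')(j) = Rational(1, 315) (Function('f')(j) = Pow(Add(4, 311), -1) = Pow(315, -1) = Rational(1, 315))
Mul(Function('H')(227), Pow(Function('f')(Function('J')(14)), -1)) = Mul(Mul(-12, 227), Pow(Rational(1, 315), -1)) = Mul(-2724, 315) = -858060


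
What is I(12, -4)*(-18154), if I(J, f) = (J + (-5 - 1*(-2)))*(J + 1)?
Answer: -2124018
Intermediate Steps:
I(J, f) = (1 + J)*(-3 + J) (I(J, f) = (J + (-5 + 2))*(1 + J) = (J - 3)*(1 + J) = (-3 + J)*(1 + J) = (1 + J)*(-3 + J))
I(12, -4)*(-18154) = (-3 + 12² - 2*12)*(-18154) = (-3 + 144 - 24)*(-18154) = 117*(-18154) = -2124018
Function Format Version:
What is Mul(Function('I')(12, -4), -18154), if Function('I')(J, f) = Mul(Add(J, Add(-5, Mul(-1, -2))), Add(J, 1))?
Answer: -2124018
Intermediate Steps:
Function('I')(J, f) = Mul(Add(1, J), Add(-3, J)) (Function('I')(J, f) = Mul(Add(J, Add(-5, 2)), Add(1, J)) = Mul(Add(J, -3), Add(1, J)) = Mul(Add(-3, J), Add(1, J)) = Mul(Add(1, J), Add(-3, J)))
Mul(Function('I')(12, -4), -18154) = Mul(Add(-3, Pow(12, 2), Mul(-2, 12)), -18154) = Mul(Add(-3, 144, -24), -18154) = Mul(117, -18154) = -2124018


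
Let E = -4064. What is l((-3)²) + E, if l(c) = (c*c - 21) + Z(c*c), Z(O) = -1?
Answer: -4005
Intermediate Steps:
l(c) = -22 + c² (l(c) = (c*c - 21) - 1 = (c² - 21) - 1 = (-21 + c²) - 1 = -22 + c²)
l((-3)²) + E = (-22 + ((-3)²)²) - 4064 = (-22 + 9²) - 4064 = (-22 + 81) - 4064 = 59 - 4064 = -4005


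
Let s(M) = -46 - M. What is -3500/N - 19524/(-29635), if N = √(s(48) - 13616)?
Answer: 19524/29635 + 350*I*√13710/1371 ≈ 0.65882 + 29.892*I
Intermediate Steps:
N = I*√13710 (N = √((-46 - 1*48) - 13616) = √((-46 - 48) - 13616) = √(-94 - 13616) = √(-13710) = I*√13710 ≈ 117.09*I)
-3500/N - 19524/(-29635) = -3500*(-I*√13710/13710) - 19524/(-29635) = -(-350)*I*√13710/1371 - 19524*(-1/29635) = 350*I*√13710/1371 + 19524/29635 = 19524/29635 + 350*I*√13710/1371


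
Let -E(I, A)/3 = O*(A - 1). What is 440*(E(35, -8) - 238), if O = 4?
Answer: -57200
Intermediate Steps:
E(I, A) = 12 - 12*A (E(I, A) = -12*(A - 1) = -12*(-1 + A) = -3*(-4 + 4*A) = 12 - 12*A)
440*(E(35, -8) - 238) = 440*((12 - 12*(-8)) - 238) = 440*((12 + 96) - 238) = 440*(108 - 238) = 440*(-130) = -57200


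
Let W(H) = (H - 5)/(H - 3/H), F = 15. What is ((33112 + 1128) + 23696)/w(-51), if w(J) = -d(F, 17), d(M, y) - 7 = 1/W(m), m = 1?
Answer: -38624/5 ≈ -7724.8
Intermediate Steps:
W(H) = (-5 + H)/(H - 3/H)
d(M, y) = 15/2 (d(M, y) = 7 + 1/(1*(-5 + 1)/(-3 + 1²)) = 7 + 1/(1*(-4)/(-3 + 1)) = 7 + 1/(1*(-4)/(-2)) = 7 + 1/(1*(-½)*(-4)) = 7 + 1/2 = 7 + ½ = 15/2)
w(J) = -15/2 (w(J) = -1*15/2 = -15/2)
((33112 + 1128) + 23696)/w(-51) = ((33112 + 1128) + 23696)/(-15/2) = (34240 + 23696)*(-2/15) = 57936*(-2/15) = -38624/5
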